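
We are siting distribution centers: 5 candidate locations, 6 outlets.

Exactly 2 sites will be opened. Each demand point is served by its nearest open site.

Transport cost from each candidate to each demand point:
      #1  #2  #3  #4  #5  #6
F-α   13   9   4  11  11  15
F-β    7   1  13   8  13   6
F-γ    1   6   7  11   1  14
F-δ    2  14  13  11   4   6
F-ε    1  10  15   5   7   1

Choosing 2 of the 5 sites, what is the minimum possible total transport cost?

Open {F-γ, F-ε}.
  #1→F-γ 1, #2→F-γ 6, #3→F-γ 7, #4→F-ε 5, #5→F-γ 1, #6→F-ε 1  ⇒ total 21.
Compare {F-β, F-γ}: total 24.
Compare {F-α, F-ε}: total 27.
No size-2 selection does better; minimum is 21.

21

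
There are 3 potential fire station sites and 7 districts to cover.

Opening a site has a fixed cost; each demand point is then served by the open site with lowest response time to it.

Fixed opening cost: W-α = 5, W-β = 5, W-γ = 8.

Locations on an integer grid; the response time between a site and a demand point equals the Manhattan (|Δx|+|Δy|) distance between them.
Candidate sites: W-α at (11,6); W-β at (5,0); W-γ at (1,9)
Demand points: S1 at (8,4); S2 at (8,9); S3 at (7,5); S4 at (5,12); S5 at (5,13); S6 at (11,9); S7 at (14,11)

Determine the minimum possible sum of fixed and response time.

55

Open {W-α, W-γ}: assign each demand point to its cheapest open site.
  S1→W-α 5, S2→W-α 6, S3→W-α 5, S4→W-γ 7, S5→W-γ 8, S6→W-α 3, S7→W-α 8
  response time 42, fixed 13 → total 55.
Compare {W-α}: response time 52 + fixed 5 = 57.
Compare {W-α, W-β, W-γ}: response time 42 + fixed 18 = 60.
Compare {W-α, W-β}: response time 52 + fixed 10 = 62.
All other subsets cost ≥ 57. Minimum total cost: 55.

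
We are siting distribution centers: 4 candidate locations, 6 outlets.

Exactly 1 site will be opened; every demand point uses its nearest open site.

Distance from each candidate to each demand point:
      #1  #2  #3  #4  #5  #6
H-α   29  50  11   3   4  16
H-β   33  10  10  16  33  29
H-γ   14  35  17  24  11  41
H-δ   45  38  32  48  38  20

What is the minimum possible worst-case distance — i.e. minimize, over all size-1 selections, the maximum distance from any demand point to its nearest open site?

33

Open {H-β}.
  Farthest demand point is #1 at distance 33 (to H-β); all others are ≤ 33.
With {H-γ} the worst case is 41.
With {H-δ} the worst case is 48.
No size-1 selection achieves below 33.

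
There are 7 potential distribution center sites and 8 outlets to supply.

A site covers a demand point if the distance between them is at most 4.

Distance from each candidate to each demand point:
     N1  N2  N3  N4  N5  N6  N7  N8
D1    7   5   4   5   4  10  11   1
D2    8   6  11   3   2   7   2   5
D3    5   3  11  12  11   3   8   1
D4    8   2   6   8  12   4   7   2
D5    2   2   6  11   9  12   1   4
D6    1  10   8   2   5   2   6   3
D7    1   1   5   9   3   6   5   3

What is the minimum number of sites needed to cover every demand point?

3

Coverage sets (demand points within 4 of each site):
  D1: {N3, N5, N8}
  D2: {N4, N5, N7}
  D3: {N2, N6, N8}
  D4: {N2, N6, N8}
  D5: {N1, N2, N7, N8}
  D6: {N1, N4, N6, N8}
  D7: {N1, N2, N5, N8}
No 2 sites suffice: every size-2 union leaves at least one demand point uncovered.
But {D1, D5, D6} covers everything, so the minimum is 3.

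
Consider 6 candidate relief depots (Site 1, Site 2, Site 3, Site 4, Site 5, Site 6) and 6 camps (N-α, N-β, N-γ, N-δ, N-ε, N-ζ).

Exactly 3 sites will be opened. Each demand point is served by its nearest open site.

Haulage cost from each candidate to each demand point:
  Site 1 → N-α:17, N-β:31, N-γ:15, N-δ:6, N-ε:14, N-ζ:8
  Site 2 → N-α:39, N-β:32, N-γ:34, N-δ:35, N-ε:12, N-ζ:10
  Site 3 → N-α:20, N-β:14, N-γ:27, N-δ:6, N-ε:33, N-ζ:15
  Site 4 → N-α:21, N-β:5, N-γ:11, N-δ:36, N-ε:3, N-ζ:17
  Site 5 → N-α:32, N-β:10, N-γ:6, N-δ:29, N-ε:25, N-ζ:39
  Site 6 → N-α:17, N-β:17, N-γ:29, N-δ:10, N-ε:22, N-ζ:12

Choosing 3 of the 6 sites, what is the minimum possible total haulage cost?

45

Open {Site 1, Site 4, Site 5}.
  N-α→Site 1 17, N-β→Site 4 5, N-γ→Site 5 6, N-δ→Site 1 6, N-ε→Site 4 3, N-ζ→Site 1 8  ⇒ total 45.
Compare {Site 1, Site 2, Site 4}: total 50.
Compare {Site 1, Site 3, Site 4}: total 50.
No size-3 selection does better; minimum is 45.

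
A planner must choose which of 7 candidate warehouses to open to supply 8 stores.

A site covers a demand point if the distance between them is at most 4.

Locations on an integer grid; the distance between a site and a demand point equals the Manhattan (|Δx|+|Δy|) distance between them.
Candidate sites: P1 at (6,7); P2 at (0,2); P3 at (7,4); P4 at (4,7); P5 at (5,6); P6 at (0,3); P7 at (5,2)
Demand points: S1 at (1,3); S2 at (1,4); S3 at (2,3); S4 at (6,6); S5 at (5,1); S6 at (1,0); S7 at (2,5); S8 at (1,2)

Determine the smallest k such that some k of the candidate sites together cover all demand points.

Coverage sets (demand points within 4 of each site):
  P1: {S4}
  P2: {S1, S2, S3, S6, S8}
  P3: {S4}
  P4: {S4, S7}
  P5: {S4, S7}
  P6: {S1, S2, S3, S6, S7, S8}
  P7: {S3, S5, S8}
No 2 sites suffice: every size-2 union leaves at least one demand point uncovered.
But {P1, P6, P7} covers everything, so the minimum is 3.

3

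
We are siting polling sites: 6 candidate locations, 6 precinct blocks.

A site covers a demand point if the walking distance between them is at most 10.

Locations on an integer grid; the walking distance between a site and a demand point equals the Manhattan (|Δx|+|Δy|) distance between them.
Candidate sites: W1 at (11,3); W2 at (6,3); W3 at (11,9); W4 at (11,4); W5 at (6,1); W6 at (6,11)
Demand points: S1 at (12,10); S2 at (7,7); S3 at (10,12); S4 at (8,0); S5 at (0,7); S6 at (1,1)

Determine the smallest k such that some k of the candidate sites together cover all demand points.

Coverage sets (demand points within 10 of each site):
  W1: {S1, S2, S3, S4}
  W2: {S2, S4, S5, S6}
  W3: {S1, S2, S3}
  W4: {S1, S2, S3, S4}
  W5: {S2, S4, S6}
  W6: {S1, S2, S3, S5}
No single site covers all 6 demand points.
But {W1, W2} covers everything, so the minimum is 2.

2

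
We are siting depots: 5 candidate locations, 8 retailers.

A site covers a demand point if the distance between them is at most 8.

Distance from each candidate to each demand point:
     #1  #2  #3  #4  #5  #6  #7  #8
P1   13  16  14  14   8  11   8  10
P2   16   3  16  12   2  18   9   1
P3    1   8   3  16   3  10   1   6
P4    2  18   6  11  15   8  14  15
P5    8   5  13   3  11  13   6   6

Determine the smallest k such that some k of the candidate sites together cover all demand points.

Coverage sets (demand points within 8 of each site):
  P1: {#5, #7}
  P2: {#2, #5, #8}
  P3: {#1, #2, #3, #5, #7, #8}
  P4: {#1, #3, #6}
  P5: {#1, #2, #4, #7, #8}
No 2 sites suffice: every size-2 union leaves at least one demand point uncovered.
But {P1, P4, P5} covers everything, so the minimum is 3.

3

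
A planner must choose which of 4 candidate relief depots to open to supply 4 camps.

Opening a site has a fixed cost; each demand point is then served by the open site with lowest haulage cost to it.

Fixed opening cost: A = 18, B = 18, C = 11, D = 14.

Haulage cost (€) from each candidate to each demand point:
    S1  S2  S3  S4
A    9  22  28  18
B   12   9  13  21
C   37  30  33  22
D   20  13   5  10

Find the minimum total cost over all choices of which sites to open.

Open {D}: assign each demand point to its cheapest open site.
  S1→D 20, S2→D 13, S3→D 5, S4→D 10
  haulage cost 48, fixed 14 → total 62.
Compare {B, D}: haulage cost 36 + fixed 32 = 68.
Compare {A, D}: haulage cost 37 + fixed 32 = 69.
Compare {B}: haulage cost 55 + fixed 18 = 73.
All other subsets cost ≥ 68. Minimum total cost: 62.

62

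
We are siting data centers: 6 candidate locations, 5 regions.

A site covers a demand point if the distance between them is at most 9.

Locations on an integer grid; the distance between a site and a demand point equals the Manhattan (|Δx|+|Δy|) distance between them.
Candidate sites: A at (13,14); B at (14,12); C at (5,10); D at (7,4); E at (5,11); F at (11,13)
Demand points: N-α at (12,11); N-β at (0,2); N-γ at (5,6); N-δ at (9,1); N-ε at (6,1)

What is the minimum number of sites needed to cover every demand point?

Coverage sets (demand points within 9 of each site):
  A: {N-α}
  B: {N-α}
  C: {N-α, N-γ}
  D: {N-β, N-γ, N-δ, N-ε}
  E: {N-α, N-γ}
  F: {N-α}
No single site covers all 5 demand points.
But {A, D} covers everything, so the minimum is 2.

2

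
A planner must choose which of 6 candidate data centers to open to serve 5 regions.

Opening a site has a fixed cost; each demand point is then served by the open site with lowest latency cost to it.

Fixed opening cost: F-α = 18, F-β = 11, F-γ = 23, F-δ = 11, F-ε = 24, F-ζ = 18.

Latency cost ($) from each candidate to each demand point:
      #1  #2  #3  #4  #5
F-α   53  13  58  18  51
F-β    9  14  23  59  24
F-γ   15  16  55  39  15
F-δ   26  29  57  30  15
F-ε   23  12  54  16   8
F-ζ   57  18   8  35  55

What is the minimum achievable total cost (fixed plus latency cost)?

Open {F-β, F-ε}: assign each demand point to its cheapest open site.
  #1→F-β 9, #2→F-ε 12, #3→F-β 23, #4→F-ε 16, #5→F-ε 8
  latency cost 68, fixed 35 → total 103.
Compare {F-β, F-ε, F-ζ}: latency cost 53 + fixed 53 = 106.
Compare {F-ε, F-ζ}: latency cost 67 + fixed 42 = 109.
Compare {F-β, F-δ}: latency cost 91 + fixed 22 = 113.
All other subsets cost ≥ 106. Minimum total cost: 103.

103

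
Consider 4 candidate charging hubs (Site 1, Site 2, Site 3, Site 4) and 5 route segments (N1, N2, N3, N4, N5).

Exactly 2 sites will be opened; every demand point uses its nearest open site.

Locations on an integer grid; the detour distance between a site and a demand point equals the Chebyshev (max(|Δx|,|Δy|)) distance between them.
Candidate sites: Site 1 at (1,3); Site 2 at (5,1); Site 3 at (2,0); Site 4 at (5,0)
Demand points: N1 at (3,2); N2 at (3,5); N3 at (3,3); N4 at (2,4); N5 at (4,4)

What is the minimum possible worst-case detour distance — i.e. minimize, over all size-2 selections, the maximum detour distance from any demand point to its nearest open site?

Open {Site 1, Site 2}.
  Farthest demand point is N5 at detour distance 3 (to Site 1); all others are ≤ 3.
With {Site 1, Site 3} the worst case is 3.
With {Site 1, Site 4} the worst case is 3.
No size-2 selection achieves below 3.

3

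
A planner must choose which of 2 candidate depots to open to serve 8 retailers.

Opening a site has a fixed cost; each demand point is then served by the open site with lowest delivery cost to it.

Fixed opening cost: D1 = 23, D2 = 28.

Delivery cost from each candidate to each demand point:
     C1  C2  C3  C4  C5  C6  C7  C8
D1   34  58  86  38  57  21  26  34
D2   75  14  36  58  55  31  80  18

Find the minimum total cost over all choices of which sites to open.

Open {D1, D2}: assign each demand point to its cheapest open site.
  C1→D1 34, C2→D2 14, C3→D2 36, C4→D1 38, C5→D2 55, C6→D1 21, C7→D1 26, C8→D2 18
  delivery cost 242, fixed 51 → total 293.
Compare {D1}: delivery cost 354 + fixed 23 = 377.
Compare {D2}: delivery cost 367 + fixed 28 = 395.

293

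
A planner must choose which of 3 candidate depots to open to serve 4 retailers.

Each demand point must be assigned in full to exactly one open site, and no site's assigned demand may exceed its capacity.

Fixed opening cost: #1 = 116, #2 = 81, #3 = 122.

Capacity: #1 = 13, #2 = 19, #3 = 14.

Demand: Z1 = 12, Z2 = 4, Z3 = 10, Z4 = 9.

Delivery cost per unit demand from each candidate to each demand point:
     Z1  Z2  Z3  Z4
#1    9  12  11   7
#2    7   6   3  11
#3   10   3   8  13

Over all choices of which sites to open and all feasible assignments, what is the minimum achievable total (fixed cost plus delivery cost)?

556

Open {#1, #2, #3}; cheapest assignment that respects the capacities:
  #1 (cap 13, load 9): Z4 — cost 9×7 = 63
  #2 (cap 19, load 14): Z2, Z3 — cost 4×6 + 10×3 = 54
  #3 (cap 14, load 12): Z1 — cost 12×10 = 120
  Shipping 237, fixed 319 → total 556.
  Any other capacity-feasible assignment to {#1, #2, #3} ships for at least 237.
Total demand is 35 and no other set of sites has combined capacity ≥ 35, so {#1, #2, #3} is the only feasible choice of open sites. Minimum: 556.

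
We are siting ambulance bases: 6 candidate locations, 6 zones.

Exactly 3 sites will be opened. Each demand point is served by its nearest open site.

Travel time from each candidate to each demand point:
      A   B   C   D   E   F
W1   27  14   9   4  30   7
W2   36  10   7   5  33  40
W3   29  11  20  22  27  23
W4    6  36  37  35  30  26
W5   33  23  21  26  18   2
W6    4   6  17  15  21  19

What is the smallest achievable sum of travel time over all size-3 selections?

Open {W2, W5, W6}.
  A→W6 4, B→W6 6, C→W2 7, D→W2 5, E→W5 18, F→W5 2  ⇒ total 42.
Compare {W1, W5, W6}: total 43.
Compare {W2, W4, W5}: total 48.
No size-3 selection does better; minimum is 42.

42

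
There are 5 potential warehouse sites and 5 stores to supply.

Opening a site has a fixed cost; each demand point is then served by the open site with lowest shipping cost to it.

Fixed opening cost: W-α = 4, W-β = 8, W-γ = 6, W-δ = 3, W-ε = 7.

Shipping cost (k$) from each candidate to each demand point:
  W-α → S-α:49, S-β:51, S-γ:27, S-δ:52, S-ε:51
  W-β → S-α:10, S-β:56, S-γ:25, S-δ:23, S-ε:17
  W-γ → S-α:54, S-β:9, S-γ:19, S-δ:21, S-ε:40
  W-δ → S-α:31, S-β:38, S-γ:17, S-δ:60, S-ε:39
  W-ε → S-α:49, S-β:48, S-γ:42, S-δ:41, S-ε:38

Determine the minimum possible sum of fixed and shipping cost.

90

Open {W-β, W-γ}: assign each demand point to its cheapest open site.
  S-α→W-β 10, S-β→W-γ 9, S-γ→W-γ 19, S-δ→W-γ 21, S-ε→W-β 17
  shipping cost 76, fixed 14 → total 90.
Compare {W-β, W-γ, W-δ}: shipping cost 74 + fixed 17 = 91.
Compare {W-α, W-β, W-γ}: shipping cost 76 + fixed 18 = 94.
Compare {W-α, W-β, W-γ, W-δ}: shipping cost 74 + fixed 21 = 95.
All other subsets cost ≥ 91. Minimum total cost: 90.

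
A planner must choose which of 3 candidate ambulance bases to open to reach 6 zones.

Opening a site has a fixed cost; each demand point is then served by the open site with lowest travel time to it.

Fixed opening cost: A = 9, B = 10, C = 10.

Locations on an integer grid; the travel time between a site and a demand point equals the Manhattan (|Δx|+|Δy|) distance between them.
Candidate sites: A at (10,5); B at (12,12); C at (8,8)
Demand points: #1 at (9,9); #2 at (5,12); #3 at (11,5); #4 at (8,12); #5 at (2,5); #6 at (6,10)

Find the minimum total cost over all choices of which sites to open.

42

Open {C}: assign each demand point to its cheapest open site.
  #1→C 2, #2→C 7, #3→C 6, #4→C 4, #5→C 9, #6→C 4
  travel time 32, fixed 10 → total 42.
Compare {A, C}: travel time 26 + fixed 19 = 45.
Compare {A, B}: travel time 33 + fixed 19 = 52.
Compare {B, C}: travel time 32 + fixed 20 = 52.
All other subsets cost ≥ 45. Minimum total cost: 42.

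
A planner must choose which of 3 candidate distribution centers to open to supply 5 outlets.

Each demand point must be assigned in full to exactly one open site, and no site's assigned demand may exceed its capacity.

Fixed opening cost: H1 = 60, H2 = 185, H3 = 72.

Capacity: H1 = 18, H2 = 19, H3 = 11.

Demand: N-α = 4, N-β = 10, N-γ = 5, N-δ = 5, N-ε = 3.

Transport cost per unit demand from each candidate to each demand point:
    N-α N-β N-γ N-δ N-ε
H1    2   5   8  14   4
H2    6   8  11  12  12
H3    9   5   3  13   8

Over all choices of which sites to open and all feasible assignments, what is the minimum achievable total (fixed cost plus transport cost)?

Open {H1, H3}; cheapest assignment that respects the capacities:
  H1 (cap 18, load 17): N-α, N-β, N-ε — cost 4×2 + 10×5 + 3×4 = 70
  H3 (cap 11, load 10): N-γ, N-δ — cost 5×3 + 5×13 = 80
  Shipping 150, fixed 132 → total 282.
  Any other capacity-feasible assignment to {H1, H3} ships for at least 150.
Compare {H1, H2}: its best feasible assignment gives total 430.
Compare {H2, H3}: its best feasible assignment gives total 460.
Every other set of open sites that can feasibly serve all demand totals ≥ 430 even under its best assignment. Minimum: 282.

282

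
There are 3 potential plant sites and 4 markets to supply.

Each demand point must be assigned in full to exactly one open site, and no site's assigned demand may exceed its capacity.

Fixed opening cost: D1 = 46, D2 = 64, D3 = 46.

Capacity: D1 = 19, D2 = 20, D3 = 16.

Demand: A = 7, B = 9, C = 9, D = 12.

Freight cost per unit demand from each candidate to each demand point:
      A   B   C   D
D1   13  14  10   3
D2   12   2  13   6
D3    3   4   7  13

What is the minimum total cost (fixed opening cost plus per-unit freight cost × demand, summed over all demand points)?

Open {D1, D2, D3}; cheapest assignment that respects the capacities:
  D1 (cap 19, load 12): D — cost 12×3 = 36
  D2 (cap 20, load 9): B — cost 9×2 = 18
  D3 (cap 16, load 16): A, C — cost 7×3 + 9×7 = 84
  Shipping 138, fixed 156 → total 294.
  Any other capacity-feasible assignment to {D1, D2, D3} ships for at least 138.
Compare {D1, D2}: its best feasible assignment gives total 372.
Every other set of open sites that can feasibly serve all demand totals ≥ 372 even under its best assignment. Minimum: 294.

294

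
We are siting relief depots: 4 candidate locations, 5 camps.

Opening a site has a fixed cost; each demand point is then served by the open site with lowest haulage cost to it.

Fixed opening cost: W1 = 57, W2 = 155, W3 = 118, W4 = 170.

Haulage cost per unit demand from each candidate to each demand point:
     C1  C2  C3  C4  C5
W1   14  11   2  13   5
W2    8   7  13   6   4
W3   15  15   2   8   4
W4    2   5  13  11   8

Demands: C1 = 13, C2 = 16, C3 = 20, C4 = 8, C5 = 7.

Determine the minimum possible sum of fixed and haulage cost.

496

Open {W1, W4}: assign each demand point to its cheapest open site.
  C1→W4 13×2=26, C2→W4 16×5=80, C3→W1 20×2=40, C4→W4 8×11=88, C5→W1 7×5=35
  haulage cost 269, fixed 227 → total 496.
Compare {W3, W4}: haulage cost 238 + fixed 288 = 526.
Compare {W1, W2}: haulage cost 332 + fixed 212 = 544.
Compare {W1, W3, W4}: haulage cost 238 + fixed 345 = 583.
All other subsets cost ≥ 526. Minimum total cost: 496.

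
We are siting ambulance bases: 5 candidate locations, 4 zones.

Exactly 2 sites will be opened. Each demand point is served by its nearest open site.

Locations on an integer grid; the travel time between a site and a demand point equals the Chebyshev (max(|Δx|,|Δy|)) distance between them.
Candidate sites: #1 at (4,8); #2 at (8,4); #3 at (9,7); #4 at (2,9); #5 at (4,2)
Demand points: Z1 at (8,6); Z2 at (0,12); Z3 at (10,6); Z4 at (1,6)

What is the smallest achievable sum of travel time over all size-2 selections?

Open {#3, #4}.
  Z1→#3 1, Z2→#4 3, Z3→#3 1, Z4→#4 3  ⇒ total 8.
Compare {#1, #3}: total 9.
Compare {#2, #4}: total 10.
No size-2 selection does better; minimum is 8.

8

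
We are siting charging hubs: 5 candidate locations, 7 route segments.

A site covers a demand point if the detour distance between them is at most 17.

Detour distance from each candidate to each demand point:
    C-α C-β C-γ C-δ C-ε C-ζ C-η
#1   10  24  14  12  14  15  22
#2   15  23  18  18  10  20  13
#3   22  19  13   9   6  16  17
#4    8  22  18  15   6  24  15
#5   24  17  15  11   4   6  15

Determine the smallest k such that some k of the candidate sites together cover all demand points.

Coverage sets (demand points within 17 of each site):
  #1: {C-α, C-γ, C-δ, C-ε, C-ζ}
  #2: {C-α, C-ε, C-η}
  #3: {C-γ, C-δ, C-ε, C-ζ, C-η}
  #4: {C-α, C-δ, C-ε, C-η}
  #5: {C-β, C-γ, C-δ, C-ε, C-ζ, C-η}
No single site covers all 7 demand points.
But {#1, #5} covers everything, so the minimum is 2.

2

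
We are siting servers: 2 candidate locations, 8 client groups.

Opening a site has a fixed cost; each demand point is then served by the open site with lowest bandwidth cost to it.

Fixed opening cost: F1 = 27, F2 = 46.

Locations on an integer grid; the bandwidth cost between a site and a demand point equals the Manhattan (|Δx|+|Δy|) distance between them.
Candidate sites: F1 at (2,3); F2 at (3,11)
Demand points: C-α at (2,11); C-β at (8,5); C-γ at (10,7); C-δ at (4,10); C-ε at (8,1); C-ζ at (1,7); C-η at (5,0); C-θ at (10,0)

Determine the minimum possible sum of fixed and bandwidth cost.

Open {F1}: assign each demand point to its cheapest open site.
  C-α→F1 8, C-β→F1 8, C-γ→F1 12, C-δ→F1 9, C-ε→F1 8, C-ζ→F1 5, C-η→F1 6, C-θ→F1 11
  bandwidth cost 67, fixed 27 → total 94.
Compare {F2}: bandwidth cost 77 + fixed 46 = 123.
Compare {F1, F2}: bandwidth cost 52 + fixed 73 = 125.

94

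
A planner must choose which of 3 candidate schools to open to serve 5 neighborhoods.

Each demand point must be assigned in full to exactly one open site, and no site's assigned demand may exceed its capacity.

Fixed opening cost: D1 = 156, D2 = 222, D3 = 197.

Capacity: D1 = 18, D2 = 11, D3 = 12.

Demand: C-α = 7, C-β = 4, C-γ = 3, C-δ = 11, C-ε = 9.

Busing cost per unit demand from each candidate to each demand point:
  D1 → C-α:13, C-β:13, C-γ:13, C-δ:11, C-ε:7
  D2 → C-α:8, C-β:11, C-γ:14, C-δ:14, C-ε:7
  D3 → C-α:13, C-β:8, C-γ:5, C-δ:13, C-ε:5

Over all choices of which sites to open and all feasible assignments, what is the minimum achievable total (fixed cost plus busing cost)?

Open {D1, D2, D3}; cheapest assignment that respects the capacities:
  D1 (cap 18, load 11): C-δ — cost 11×11 = 121
  D2 (cap 11, load 11): C-α, C-β — cost 7×8 + 4×11 = 100
  D3 (cap 12, load 12): C-γ, C-ε — cost 3×5 + 9×5 = 60
  Shipping 281, fixed 575 → total 856.
  Any other capacity-feasible assignment to {D1, D2, D3} ships for at least 281.
Total demand is 34 and no other set of sites has combined capacity ≥ 34, so {D1, D2, D3} is the only feasible choice of open sites. Minimum: 856.

856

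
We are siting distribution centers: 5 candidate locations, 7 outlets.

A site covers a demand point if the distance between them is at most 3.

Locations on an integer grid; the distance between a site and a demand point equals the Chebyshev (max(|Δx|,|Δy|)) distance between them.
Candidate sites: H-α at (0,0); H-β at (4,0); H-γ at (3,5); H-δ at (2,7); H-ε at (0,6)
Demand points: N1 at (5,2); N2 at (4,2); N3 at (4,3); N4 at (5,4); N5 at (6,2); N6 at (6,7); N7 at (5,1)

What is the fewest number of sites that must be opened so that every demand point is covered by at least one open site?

Coverage sets (demand points within 3 of each site):
  H-α: {}
  H-β: {N1, N2, N3, N5, N7}
  H-γ: {N1, N2, N3, N4, N5, N6}
  H-δ: {N4}
  H-ε: {}
No single site covers all 7 demand points.
But {H-β, H-γ} covers everything, so the minimum is 2.

2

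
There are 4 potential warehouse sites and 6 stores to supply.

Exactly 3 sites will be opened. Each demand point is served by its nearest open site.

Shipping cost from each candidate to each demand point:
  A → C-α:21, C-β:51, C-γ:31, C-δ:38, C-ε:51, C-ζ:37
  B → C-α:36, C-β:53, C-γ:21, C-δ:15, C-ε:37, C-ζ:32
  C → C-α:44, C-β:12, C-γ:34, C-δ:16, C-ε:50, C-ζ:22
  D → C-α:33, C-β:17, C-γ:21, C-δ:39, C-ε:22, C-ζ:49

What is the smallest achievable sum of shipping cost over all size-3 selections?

114

Open {A, C, D}.
  C-α→A 21, C-β→C 12, C-γ→D 21, C-δ→C 16, C-ε→D 22, C-ζ→C 22  ⇒ total 114.
Compare {B, C, D}: total 125.
Compare {A, B, C}: total 128.
No size-3 selection does better; minimum is 114.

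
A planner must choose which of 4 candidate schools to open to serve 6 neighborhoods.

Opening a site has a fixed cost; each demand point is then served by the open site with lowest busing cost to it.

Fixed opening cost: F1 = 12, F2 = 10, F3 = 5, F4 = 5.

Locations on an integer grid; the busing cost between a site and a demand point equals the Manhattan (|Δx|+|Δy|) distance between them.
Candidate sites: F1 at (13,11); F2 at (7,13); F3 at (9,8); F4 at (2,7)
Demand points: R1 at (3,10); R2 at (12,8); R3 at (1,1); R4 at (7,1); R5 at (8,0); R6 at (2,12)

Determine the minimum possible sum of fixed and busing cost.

Open {F3, F4}: assign each demand point to its cheapest open site.
  R1→F4 4, R2→F3 3, R3→F4 7, R4→F3 9, R5→F3 9, R6→F4 5
  busing cost 37, fixed 10 → total 47.
Compare {F4}: busing cost 51 + fixed 5 = 56.
Compare {F2, F3, F4}: busing cost 37 + fixed 20 = 57.
Compare {F1, F3, F4}: busing cost 37 + fixed 22 = 59.
All other subsets cost ≥ 56. Minimum total cost: 47.

47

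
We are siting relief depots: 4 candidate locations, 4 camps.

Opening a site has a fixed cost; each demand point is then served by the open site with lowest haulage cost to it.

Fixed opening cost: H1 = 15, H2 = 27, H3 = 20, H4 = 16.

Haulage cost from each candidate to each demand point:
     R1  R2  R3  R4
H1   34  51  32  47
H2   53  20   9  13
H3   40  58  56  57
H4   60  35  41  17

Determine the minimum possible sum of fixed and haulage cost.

118

Open {H1, H2}: assign each demand point to its cheapest open site.
  R1→H1 34, R2→H2 20, R3→H2 9, R4→H2 13
  haulage cost 76, fixed 42 → total 118.
Compare {H2}: haulage cost 95 + fixed 27 = 122.
Compare {H2, H3}: haulage cost 82 + fixed 47 = 129.
Compare {H1, H2, H4}: haulage cost 76 + fixed 58 = 134.
All other subsets cost ≥ 122. Minimum total cost: 118.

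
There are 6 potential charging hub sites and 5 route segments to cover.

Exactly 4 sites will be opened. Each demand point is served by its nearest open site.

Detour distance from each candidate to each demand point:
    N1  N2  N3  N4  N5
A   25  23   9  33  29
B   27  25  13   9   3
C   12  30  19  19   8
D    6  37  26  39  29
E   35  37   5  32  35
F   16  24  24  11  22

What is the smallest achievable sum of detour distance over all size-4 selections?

46

Open {A, B, D, E}.
  N1→D 6, N2→A 23, N3→E 5, N4→B 9, N5→B 3  ⇒ total 46.
Compare {B, D, E, F}: total 47.
Compare {B, C, D, E}: total 48.
No size-4 selection does better; minimum is 46.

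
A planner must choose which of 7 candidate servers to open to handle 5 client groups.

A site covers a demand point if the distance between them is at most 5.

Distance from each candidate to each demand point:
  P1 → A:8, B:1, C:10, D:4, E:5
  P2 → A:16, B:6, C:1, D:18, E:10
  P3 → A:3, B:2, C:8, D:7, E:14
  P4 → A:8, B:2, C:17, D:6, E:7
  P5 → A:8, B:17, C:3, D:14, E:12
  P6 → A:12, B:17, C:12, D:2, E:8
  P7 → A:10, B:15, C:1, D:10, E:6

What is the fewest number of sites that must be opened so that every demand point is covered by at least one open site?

Coverage sets (demand points within 5 of each site):
  P1: {B, D, E}
  P2: {C}
  P3: {A, B}
  P4: {B}
  P5: {C}
  P6: {D}
  P7: {C}
No 2 sites suffice: every size-2 union leaves at least one demand point uncovered.
But {P1, P2, P3} covers everything, so the minimum is 3.

3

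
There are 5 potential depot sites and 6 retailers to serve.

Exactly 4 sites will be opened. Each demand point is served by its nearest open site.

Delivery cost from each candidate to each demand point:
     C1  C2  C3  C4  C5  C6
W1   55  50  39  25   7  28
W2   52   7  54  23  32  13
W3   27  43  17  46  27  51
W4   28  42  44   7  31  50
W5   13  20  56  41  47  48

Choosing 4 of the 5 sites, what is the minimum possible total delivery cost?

78

Open {W1, W2, W3, W4}.
  C1→W3 27, C2→W2 7, C3→W3 17, C4→W4 7, C5→W1 7, C6→W2 13  ⇒ total 78.
Compare {W1, W2, W3, W5}: total 80.
Compare {W2, W3, W4, W5}: total 84.
No size-4 selection does better; minimum is 78.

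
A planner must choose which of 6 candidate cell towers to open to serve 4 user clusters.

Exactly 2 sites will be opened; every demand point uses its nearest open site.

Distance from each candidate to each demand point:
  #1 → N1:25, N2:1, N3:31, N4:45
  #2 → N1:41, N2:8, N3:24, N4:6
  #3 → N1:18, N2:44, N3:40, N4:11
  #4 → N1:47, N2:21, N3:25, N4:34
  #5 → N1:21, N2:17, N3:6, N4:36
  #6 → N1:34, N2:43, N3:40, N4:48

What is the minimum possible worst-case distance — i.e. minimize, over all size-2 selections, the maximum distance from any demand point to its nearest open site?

18

Open {#3, #5}.
  Farthest demand point is N1 at distance 18 (to #3); all others are ≤ 18.
With {#2, #5} the worst case is 21.
With {#2, #3} the worst case is 24.
No size-2 selection achieves below 18.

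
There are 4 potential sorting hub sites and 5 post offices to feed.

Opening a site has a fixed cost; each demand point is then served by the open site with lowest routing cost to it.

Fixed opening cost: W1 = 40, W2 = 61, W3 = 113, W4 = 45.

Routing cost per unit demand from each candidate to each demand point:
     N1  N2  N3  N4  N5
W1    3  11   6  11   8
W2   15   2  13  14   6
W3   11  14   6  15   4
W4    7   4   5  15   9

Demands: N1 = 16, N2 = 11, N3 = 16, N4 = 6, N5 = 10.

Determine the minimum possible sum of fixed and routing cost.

Open {W1, W2}: assign each demand point to its cheapest open site.
  N1→W1 16×3=48, N2→W2 11×2=22, N3→W1 16×6=96, N4→W1 6×11=66, N5→W2 10×6=60
  routing cost 292, fixed 101 → total 393.
Compare {W1, W4}: routing cost 318 + fixed 85 = 403.
Compare {W1, W2, W4}: routing cost 276 + fixed 146 = 422.
Compare {W1}: routing cost 411 + fixed 40 = 451.
All other subsets cost ≥ 403. Minimum total cost: 393.

393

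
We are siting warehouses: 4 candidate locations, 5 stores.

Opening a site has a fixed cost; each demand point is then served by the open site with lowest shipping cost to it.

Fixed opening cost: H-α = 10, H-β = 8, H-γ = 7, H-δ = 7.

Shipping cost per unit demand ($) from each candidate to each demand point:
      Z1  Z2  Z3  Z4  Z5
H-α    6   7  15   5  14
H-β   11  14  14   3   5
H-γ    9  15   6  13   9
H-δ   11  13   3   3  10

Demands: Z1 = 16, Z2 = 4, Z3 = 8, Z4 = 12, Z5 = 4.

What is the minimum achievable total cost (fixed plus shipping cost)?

229

Open {H-α, H-β, H-δ}: assign each demand point to its cheapest open site.
  Z1→H-α 16×6=96, Z2→H-α 4×7=28, Z3→H-δ 8×3=24, Z4→H-β 12×3=36, Z5→H-β 4×5=20
  shipping cost 204, fixed 25 → total 229.
Compare {H-α, H-β, H-γ, H-δ}: shipping cost 204 + fixed 32 = 236.
Compare {H-α, H-δ}: shipping cost 224 + fixed 17 = 241.
Compare {H-α, H-γ, H-δ}: shipping cost 220 + fixed 24 = 244.
All other subsets cost ≥ 236. Minimum total cost: 229.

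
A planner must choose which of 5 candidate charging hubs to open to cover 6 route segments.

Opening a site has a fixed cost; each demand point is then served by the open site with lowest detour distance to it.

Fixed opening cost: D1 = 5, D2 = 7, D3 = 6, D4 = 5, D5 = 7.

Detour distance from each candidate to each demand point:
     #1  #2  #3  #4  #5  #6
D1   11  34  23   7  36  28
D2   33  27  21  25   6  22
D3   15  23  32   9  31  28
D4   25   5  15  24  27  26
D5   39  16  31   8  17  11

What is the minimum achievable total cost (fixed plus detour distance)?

Open {D1, D2, D4, D5}: assign each demand point to its cheapest open site.
  #1→D1 11, #2→D4 5, #3→D4 15, #4→D1 7, #5→D2 6, #6→D5 11
  detour distance 55, fixed 24 → total 79.
Compare {D1, D2, D4}: detour distance 66 + fixed 17 = 83.
Compare {D1, D4, D5}: detour distance 66 + fixed 17 = 83.
Compare {D2, D3, D4, D5}: detour distance 60 + fixed 25 = 85.
All other subsets cost ≥ 83. Minimum total cost: 79.

79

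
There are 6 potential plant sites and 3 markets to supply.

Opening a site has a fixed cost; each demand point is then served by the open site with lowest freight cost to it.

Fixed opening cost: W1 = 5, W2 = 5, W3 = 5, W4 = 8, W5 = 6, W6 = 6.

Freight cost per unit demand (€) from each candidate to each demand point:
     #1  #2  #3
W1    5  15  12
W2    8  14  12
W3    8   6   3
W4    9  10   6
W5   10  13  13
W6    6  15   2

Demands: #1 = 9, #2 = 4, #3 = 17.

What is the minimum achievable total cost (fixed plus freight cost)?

Open {W1, W3, W6}: assign each demand point to its cheapest open site.
  #1→W1 9×5=45, #2→W3 4×6=24, #3→W6 17×2=34
  freight cost 103, fixed 16 → total 119.
Compare {W3, W6}: freight cost 112 + fixed 11 = 123.
Compare {W1, W2, W3, W6}: freight cost 103 + fixed 21 = 124.
Compare {W1, W3, W5, W6}: freight cost 103 + fixed 22 = 125.
All other subsets cost ≥ 123. Minimum total cost: 119.

119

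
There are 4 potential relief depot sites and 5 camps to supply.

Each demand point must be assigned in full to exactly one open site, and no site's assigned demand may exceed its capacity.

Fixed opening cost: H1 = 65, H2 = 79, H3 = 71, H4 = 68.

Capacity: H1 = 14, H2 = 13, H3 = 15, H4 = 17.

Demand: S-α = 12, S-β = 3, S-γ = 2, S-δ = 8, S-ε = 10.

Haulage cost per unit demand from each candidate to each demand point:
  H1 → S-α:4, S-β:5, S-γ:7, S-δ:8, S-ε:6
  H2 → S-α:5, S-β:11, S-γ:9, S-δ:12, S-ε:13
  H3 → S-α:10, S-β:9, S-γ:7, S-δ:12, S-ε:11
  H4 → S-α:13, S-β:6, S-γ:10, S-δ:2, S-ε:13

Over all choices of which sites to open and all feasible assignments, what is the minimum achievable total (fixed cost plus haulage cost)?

380

Open {H1, H2, H4}; cheapest assignment that respects the capacities:
  H1 (cap 14, load 12): S-γ, S-ε — cost 2×7 + 10×6 = 74
  H2 (cap 13, load 12): S-α — cost 12×5 = 60
  H4 (cap 17, load 11): S-β, S-δ — cost 3×6 + 8×2 = 34
  Shipping 168, fixed 212 → total 380.
  Any other capacity-feasible assignment to {H1, H2, H4} ships for at least 168.
Compare {H1, H3, H4}: its best feasible assignment gives total 410.
Compare {H2, H3, H4}: its best feasible assignment gives total 436.
Every other set of open sites that can feasibly serve all demand totals ≥ 410 even under its best assignment. Minimum: 380.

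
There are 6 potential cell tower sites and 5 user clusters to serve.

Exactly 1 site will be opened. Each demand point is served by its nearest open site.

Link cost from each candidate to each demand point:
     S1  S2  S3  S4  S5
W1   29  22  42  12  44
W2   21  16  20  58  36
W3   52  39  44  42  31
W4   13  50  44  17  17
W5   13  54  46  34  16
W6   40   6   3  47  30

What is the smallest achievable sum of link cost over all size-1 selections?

Open {W6}.
  S1→W6 40, S2→W6 6, S3→W6 3, S4→W6 47, S5→W6 30  ⇒ total 126.
Compare {W4}: total 141.
Compare {W1}: total 149.
No size-1 selection does better; minimum is 126.

126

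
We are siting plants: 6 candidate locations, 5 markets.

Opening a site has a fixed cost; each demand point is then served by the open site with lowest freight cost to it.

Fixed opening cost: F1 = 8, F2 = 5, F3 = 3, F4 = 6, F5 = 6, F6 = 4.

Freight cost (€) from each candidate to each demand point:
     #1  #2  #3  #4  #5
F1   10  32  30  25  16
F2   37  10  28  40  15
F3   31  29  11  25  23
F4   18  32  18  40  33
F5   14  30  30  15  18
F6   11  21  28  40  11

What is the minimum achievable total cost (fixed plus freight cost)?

Open {F2, F3, F5, F6}: assign each demand point to its cheapest open site.
  #1→F6 11, #2→F2 10, #3→F3 11, #4→F5 15, #5→F6 11
  freight cost 58, fixed 18 → total 76.
Compare {F2, F3, F5}: freight cost 65 + fixed 14 = 79.
Compare {F2, F3, F6}: freight cost 68 + fixed 12 = 80.
Compare {F3, F5, F6}: freight cost 69 + fixed 13 = 82.
All other subsets cost ≥ 79. Minimum total cost: 76.

76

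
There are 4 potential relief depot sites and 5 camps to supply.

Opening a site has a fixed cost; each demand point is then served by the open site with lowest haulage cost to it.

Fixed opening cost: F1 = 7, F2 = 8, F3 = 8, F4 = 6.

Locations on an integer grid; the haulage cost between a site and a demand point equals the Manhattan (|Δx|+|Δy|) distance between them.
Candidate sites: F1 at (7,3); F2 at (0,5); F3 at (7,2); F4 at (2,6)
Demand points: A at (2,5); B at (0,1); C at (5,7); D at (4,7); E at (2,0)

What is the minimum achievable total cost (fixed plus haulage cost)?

Open {F4}: assign each demand point to its cheapest open site.
  A→F4 1, B→F4 7, C→F4 4, D→F4 3, E→F4 6
  haulage cost 21, fixed 6 → total 27.
Compare {F2, F4}: haulage cost 18 + fixed 14 = 32.
Compare {F2}: haulage cost 26 + fixed 8 = 34.
Compare {F1, F4}: haulage cost 21 + fixed 13 = 34.
All other subsets cost ≥ 32. Minimum total cost: 27.

27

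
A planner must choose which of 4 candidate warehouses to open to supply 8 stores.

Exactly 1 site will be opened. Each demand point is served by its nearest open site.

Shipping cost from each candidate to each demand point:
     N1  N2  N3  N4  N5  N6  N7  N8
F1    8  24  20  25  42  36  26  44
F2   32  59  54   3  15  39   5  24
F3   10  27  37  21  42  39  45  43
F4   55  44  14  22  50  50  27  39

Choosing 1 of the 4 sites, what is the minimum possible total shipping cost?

Open {F1}.
  N1→F1 8, N2→F1 24, N3→F1 20, N4→F1 25, N5→F1 42, N6→F1 36, N7→F1 26, N8→F1 44  ⇒ total 225.
Compare {F2}: total 231.
Compare {F3}: total 264.
No size-1 selection does better; minimum is 225.

225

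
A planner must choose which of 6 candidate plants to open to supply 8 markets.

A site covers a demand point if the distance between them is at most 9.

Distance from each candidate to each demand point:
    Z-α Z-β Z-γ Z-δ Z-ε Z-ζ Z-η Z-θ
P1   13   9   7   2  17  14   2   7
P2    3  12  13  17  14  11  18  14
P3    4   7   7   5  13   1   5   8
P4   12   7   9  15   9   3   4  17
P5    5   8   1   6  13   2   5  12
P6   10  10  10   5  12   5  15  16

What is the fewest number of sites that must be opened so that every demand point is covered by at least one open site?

2

Coverage sets (demand points within 9 of each site):
  P1: {Z-β, Z-γ, Z-δ, Z-η, Z-θ}
  P2: {Z-α}
  P3: {Z-α, Z-β, Z-γ, Z-δ, Z-ζ, Z-η, Z-θ}
  P4: {Z-β, Z-γ, Z-ε, Z-ζ, Z-η}
  P5: {Z-α, Z-β, Z-γ, Z-δ, Z-ζ, Z-η}
  P6: {Z-δ, Z-ζ}
No single site covers all 8 demand points.
But {P3, P4} covers everything, so the minimum is 2.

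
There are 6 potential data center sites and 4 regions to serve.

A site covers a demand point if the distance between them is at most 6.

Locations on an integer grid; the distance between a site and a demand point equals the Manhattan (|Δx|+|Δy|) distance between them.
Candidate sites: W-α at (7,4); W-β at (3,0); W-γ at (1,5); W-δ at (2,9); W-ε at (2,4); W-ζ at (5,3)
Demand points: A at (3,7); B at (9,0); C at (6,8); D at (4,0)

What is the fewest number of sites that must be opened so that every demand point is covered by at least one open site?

2

Coverage sets (demand points within 6 of each site):
  W-α: {B, C}
  W-β: {B, D}
  W-γ: {A}
  W-δ: {A, C}
  W-ε: {A, D}
  W-ζ: {A, C, D}
No single site covers all 4 demand points.
But {W-α, W-ε} covers everything, so the minimum is 2.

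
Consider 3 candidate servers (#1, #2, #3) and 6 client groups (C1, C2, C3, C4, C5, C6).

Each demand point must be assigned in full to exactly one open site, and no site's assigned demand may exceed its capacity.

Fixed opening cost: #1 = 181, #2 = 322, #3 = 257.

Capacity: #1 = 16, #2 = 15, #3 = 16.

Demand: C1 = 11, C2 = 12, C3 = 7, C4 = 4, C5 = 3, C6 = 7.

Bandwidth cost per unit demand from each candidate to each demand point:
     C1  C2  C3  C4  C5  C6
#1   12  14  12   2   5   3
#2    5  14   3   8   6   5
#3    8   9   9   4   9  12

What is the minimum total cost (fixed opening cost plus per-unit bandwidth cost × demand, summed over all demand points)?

1062

Open {#1, #2, #3}; cheapest assignment that respects the capacities:
  #1 (cap 16, load 14): C3, C6 — cost 7×12 + 7×3 = 105
  #2 (cap 15, load 14): C1, C5 — cost 11×5 + 3×6 = 73
  #3 (cap 16, load 16): C2, C4 — cost 12×9 + 4×4 = 124
  Shipping 302, fixed 760 → total 1062.
  Any other capacity-feasible assignment to {#1, #2, #3} ships for at least 302.
Total demand is 44 and no other set of sites has combined capacity ≥ 44, so {#1, #2, #3} is the only feasible choice of open sites. Minimum: 1062.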